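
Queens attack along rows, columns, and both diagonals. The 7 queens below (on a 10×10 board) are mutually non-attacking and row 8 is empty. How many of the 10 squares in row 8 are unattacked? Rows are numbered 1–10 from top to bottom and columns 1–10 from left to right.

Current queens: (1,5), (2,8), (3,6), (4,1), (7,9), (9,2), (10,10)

(1,5) attacks row 8 at column 5.
(2,8) attacks row 8 at column 8 and diagonals 2.
(3,6) attacks row 8 at column 6 and diagonals 1.
(4,1) attacks row 8 at column 1 and diagonals 5.
(7,9) attacks row 8 at column 9 and diagonals 8, 10.
(9,2) attacks row 8 at column 2 and diagonals 1, 3.
(10,10) attacks row 8 at column 10 and diagonals 8.
Attacked columns: {1, 2, 3, 5, 6, 8, 9, 10}. Safe: {4, 7}.

2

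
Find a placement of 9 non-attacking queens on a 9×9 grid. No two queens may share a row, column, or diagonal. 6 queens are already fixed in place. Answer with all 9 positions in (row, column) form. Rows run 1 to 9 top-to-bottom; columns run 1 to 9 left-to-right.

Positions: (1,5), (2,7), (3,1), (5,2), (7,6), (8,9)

Row 4: attacked by (1,5)→{2,5,8}; (2,7)→{5,7,9}; (3,1)→{1,2}; (5,2)→{1,2,3}; (7,6)→{3,6,9}; (8,9)→{5,9}. Safe: 4. Place at column 4.
Row 6: attacked by (1,5)→{5}; (2,7)→{3,7}; (3,1)→{1,4}; (4,4)→{2,4,6}; (5,2)→{1,2,3}; (7,6)→{5,6,7}; (8,9)→{7,9}. Safe: 8. Place at column 8.
Row 9: attacked by (1,5)→{5}; (2,7)→{7}; (3,1)→{1,7}; (4,4)→{4,9}; (5,2)→{2,6}; (6,8)→{5,8}; (7,6)→{4,6,8}; (8,9)→{8,9}. Safe: 3. Place at column 3.
Columns [5, 7, 1, 4, 2, 8, 6, 9, 3], r−c [-4, -5, 2, 0, 3, -2, 1, -1, 6], r+c [6, 9, 4, 8, 7, 14, 13, 17, 12] are all distinct, so no two queens attack.

(1,5) (2,7) (3,1) (4,4) (5,2) (6,8) (7,6) (8,9) (9,3)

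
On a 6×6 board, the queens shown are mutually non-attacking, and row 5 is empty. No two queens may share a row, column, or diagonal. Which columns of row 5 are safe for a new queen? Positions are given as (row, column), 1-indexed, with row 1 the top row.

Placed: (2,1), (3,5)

(2,1) attacks row 5 at column 1 and diagonals 4.
(3,5) attacks row 5 at column 5 and diagonals 3.
Attacked columns: {1, 3, 4, 5}. Safe: {2, 6}.

columns 2, 6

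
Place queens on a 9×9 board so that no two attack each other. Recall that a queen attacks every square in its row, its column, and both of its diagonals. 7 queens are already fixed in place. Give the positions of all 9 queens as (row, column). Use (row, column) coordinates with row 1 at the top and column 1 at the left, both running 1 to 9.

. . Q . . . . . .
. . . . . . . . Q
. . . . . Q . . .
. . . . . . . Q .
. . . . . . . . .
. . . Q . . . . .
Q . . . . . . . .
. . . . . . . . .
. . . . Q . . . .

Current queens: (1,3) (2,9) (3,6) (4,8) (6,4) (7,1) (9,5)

Row 5: attacked by (1,3)→{3,7}; (2,9)→{6,9}; (3,6)→{4,6,8}; (4,8)→{7,8,9}; (6,4)→{3,4,5}; (7,1)→{1,3}; (9,5)→{1,5,9}. Safe: 2. Place at column 2.
Row 8: attacked by (1,3)→{3}; (2,9)→{3,9}; (3,6)→{1,6}; (4,8)→{4,8}; (5,2)→{2,5}; (6,4)→{2,4,6}; (7,1)→{1,2}; (9,5)→{4,5,6}. Safe: 7. Place at column 7.
Columns [3, 9, 6, 8, 2, 4, 1, 7, 5], r−c [-2, -7, -3, -4, 3, 2, 6, 1, 4], r+c [4, 11, 9, 12, 7, 10, 8, 15, 14] are all distinct, so no two queens attack.

(1,3) (2,9) (3,6) (4,8) (5,2) (6,4) (7,1) (8,7) (9,5)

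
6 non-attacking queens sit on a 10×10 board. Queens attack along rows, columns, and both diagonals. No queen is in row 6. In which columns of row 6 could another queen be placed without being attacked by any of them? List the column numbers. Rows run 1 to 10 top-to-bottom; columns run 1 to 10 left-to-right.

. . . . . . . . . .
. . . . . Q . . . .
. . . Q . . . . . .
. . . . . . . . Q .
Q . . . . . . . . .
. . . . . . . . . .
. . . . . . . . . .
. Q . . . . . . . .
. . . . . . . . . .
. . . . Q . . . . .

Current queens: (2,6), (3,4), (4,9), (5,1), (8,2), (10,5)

columns 3, 8

(2,6) attacks row 6 at column 6 and diagonals 2, 10.
(3,4) attacks row 6 at column 4 and diagonals 1, 7.
(4,9) attacks row 6 at column 9 and diagonals 7.
(5,1) attacks row 6 at column 1 and diagonals 2.
(8,2) attacks row 6 at column 2 and diagonals 4.
(10,5) attacks row 6 at column 5 and diagonals 1, 9.
Attacked columns: {1, 2, 4, 5, 6, 7, 9, 10}. Safe: {3, 8}.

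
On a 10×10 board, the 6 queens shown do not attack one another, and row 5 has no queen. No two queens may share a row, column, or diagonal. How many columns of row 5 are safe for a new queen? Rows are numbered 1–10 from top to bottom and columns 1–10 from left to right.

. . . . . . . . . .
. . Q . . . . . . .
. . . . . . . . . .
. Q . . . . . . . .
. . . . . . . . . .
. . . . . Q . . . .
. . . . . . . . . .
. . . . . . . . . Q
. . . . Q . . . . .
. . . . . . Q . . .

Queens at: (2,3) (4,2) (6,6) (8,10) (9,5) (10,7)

(2,3) attacks row 5 at column 3 and diagonals 6.
(4,2) attacks row 5 at column 2 and diagonals 1, 3.
(6,6) attacks row 5 at column 6 and diagonals 5, 7.
(8,10) attacks row 5 at column 10 and diagonals 7.
(9,5) attacks row 5 at column 5 and diagonals 1, 9.
(10,7) attacks row 5 at column 7 and diagonals 2.
Attacked columns: {1, 2, 3, 5, 6, 7, 9, 10}. Safe: {4, 8}.

2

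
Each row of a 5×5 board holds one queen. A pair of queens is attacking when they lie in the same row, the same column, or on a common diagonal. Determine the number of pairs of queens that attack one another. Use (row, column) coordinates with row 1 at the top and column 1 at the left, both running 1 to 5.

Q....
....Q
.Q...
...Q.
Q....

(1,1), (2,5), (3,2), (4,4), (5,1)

2

Same column: (1,1)–(5,1) (column 1).
Same diagonal: (1,1)–(4,4) (|1−4| = |1−4| = 3).
Total attacking pairs: 2.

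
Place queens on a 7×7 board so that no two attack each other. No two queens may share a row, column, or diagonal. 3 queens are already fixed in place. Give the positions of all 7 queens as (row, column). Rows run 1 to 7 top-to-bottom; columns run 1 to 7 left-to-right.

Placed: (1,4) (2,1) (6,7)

(1,4) (2,1) (3,3) (4,6) (5,2) (6,7) (7,5)

Row 3: attacked by (1,4)→{2,4,6}; (2,1)→{1,2}; (6,7)→{4,7}. Safe: 3, 5. Place at column 3.
Row 4: attacked by (1,4)→{1,4,7}; (2,1)→{1,3}; (3,3)→{2,3,4}; (6,7)→{5,7}. Safe: 6. Place at column 6.
Row 5: attacked by (1,4)→{4}; (2,1)→{1,4}; (3,3)→{1,3,5}; (4,6)→{5,6,7}; (6,7)→{6,7}. Safe: 2. Place at column 2.
Row 7: attacked by (1,4)→{4}; (2,1)→{1,6}; (3,3)→{3,7}; (4,6)→{3,6}; (5,2)→{2,4}; (6,7)→{6,7}. Safe: 5. Place at column 5.
Columns [4, 1, 3, 6, 2, 7, 5], r−c [-3, 1, 0, -2, 3, -1, 2], r+c [5, 3, 6, 10, 7, 13, 12] are all distinct, so no two queens attack.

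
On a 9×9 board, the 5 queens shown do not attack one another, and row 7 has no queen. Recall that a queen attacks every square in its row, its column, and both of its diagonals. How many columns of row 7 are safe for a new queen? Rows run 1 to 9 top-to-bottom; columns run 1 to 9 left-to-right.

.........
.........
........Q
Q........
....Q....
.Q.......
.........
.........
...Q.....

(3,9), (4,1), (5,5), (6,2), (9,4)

(3,9) attacks row 7 at column 9 and diagonals 5.
(4,1) attacks row 7 at column 1 and diagonals 4.
(5,5) attacks row 7 at column 5 and diagonals 3, 7.
(6,2) attacks row 7 at column 2 and diagonals 1, 3.
(9,4) attacks row 7 at column 4 and diagonals 2, 6.
Attacked columns: {1, 2, 3, 4, 5, 6, 7, 9}. Safe: {8}.

1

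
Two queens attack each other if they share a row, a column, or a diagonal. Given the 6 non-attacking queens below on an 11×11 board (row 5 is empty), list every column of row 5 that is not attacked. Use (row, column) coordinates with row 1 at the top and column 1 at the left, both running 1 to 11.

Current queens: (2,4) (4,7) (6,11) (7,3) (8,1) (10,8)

(2,4) attacks row 5 at column 4 and diagonals 1, 7.
(4,7) attacks row 5 at column 7 and diagonals 6, 8.
(6,11) attacks row 5 at column 11 and diagonals 10.
(7,3) attacks row 5 at column 3 and diagonals 1, 5.
(8,1) attacks row 5 at column 1 and diagonals 4.
(10,8) attacks row 5 at column 8 and diagonals 3.
Attacked columns: {1, 3, 4, 5, 6, 7, 8, 10, 11}. Safe: {2, 9}.

columns 2, 9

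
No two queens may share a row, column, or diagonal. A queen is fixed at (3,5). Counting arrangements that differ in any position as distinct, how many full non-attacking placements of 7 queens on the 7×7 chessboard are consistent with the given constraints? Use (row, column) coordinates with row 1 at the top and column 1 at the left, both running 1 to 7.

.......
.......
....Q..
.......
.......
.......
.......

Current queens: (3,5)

6

Branch on row 1: col 1 → 1; col 2 → 1; col 4 → 2; col 6 → 2.
Sum: 1 + 1 + 2 + 2 = 6.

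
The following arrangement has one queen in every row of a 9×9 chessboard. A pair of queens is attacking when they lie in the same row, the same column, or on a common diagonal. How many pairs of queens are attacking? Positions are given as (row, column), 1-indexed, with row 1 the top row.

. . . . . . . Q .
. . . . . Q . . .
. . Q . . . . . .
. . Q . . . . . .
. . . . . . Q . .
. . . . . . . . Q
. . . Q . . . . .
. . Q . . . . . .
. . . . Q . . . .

Same column: (3,3)–(4,3) (column 3); (3,3)–(8,3) (column 3); (4,3)–(8,3) (column 3).
Same diagonal: (7,4)–(8,3) (|7−8| = |4−3| = 1).
Total attacking pairs: 4.

4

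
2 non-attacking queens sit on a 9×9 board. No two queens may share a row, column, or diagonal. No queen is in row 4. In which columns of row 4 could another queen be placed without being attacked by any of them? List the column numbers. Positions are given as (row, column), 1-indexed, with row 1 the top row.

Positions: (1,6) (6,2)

(1,6) attacks row 4 at column 6 and diagonals 3, 9.
(6,2) attacks row 4 at column 2 and diagonals 4.
Attacked columns: {2, 3, 4, 6, 9}. Safe: {1, 5, 7, 8}.

columns 1, 5, 7, 8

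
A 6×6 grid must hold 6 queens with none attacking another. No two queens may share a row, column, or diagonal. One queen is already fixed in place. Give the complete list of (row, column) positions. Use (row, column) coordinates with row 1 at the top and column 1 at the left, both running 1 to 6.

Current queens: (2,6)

Row 1: attacked by (2,6)→{5,6}. Safe: 1, 2, 3, 4. Place at column 3.
Row 3: attacked by (1,3)→{1,3,5}; (2,6)→{5,6}. Safe: 2, 4. Place at column 2.
Row 4: attacked by (1,3)→{3,6}; (2,6)→{4,6}; (3,2)→{1,2,3}. Safe: 5. Place at column 5.
Row 5: attacked by (1,3)→{3}; (2,6)→{3,6}; (3,2)→{2,4}; (4,5)→{4,5,6}. Safe: 1. Place at column 1.
Row 6: attacked by (1,3)→{3}; (2,6)→{2,6}; (3,2)→{2,5}; (4,5)→{3,5}; (5,1)→{1,2}. Safe: 4. Place at column 4.
Columns [3, 6, 2, 5, 1, 4], r−c [-2, -4, 1, -1, 4, 2], r+c [4, 8, 5, 9, 6, 10] are all distinct, so no two queens attack.

(1,3) (2,6) (3,2) (4,5) (5,1) (6,4)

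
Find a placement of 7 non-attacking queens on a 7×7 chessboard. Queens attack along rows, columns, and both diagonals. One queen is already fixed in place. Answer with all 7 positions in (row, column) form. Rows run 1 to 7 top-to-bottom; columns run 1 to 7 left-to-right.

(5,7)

Row 1: attacked by (5,7)→{3,7}. Safe: 1, 2, 4, 5, 6. Place at column 5.
Row 2: attacked by (1,5)→{4,5,6}; (5,7)→{4,7}. Safe: 1, 2, 3. Place at column 2.
Row 3: attacked by (1,5)→{3,5,7}; (2,2)→{1,2,3}; (5,7)→{5,7}. Safe: 4, 6. Place at column 6.
Row 4: attacked by (1,5)→{2,5}; (2,2)→{2,4}; (3,6)→{5,6,7}; (5,7)→{6,7}. Safe: 1, 3. Place at column 3.
Row 6: attacked by (1,5)→{5}; (2,2)→{2,6}; (3,6)→{3,6}; (4,3)→{1,3,5}; (5,7)→{6,7}. Safe: 4. Place at column 4.
Row 7: attacked by (1,5)→{5}; (2,2)→{2,7}; (3,6)→{2,6}; (4,3)→{3,6}; (5,7)→{5,7}; (6,4)→{3,4,5}. Safe: 1. Place at column 1.
Columns [5, 2, 6, 3, 7, 4, 1], r−c [-4, 0, -3, 1, -2, 2, 6], r+c [6, 4, 9, 7, 12, 10, 8] are all distinct, so no two queens attack.

(1,5) (2,2) (3,6) (4,3) (5,7) (6,4) (7,1)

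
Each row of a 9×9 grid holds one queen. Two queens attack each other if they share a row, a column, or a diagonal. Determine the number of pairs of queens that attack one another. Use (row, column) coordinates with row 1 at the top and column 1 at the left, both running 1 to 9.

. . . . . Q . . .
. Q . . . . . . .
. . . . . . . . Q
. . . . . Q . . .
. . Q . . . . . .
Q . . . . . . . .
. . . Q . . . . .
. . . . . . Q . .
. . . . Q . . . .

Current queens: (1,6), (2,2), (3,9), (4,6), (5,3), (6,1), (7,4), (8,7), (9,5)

Same column: (1,6)–(4,6) (column 6).
Same diagonal: (1,6)–(6,1) (|1−6| = |6−1| = 5).
Total attacking pairs: 2.

2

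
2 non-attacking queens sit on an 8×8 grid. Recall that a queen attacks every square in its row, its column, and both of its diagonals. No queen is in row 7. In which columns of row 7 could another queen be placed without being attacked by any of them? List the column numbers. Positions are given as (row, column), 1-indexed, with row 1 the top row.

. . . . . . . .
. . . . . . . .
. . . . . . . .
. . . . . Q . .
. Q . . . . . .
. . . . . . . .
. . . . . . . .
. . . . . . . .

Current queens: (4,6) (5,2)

columns 1, 5, 7, 8

(4,6) attacks row 7 at column 6 and diagonals 3.
(5,2) attacks row 7 at column 2 and diagonals 4.
Attacked columns: {2, 3, 4, 6}. Safe: {1, 5, 7, 8}.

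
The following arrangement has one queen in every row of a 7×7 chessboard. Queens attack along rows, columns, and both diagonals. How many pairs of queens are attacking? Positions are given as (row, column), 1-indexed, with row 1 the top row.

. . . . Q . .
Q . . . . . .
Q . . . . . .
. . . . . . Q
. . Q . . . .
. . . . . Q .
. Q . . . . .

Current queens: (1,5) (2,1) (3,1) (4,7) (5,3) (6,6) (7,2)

2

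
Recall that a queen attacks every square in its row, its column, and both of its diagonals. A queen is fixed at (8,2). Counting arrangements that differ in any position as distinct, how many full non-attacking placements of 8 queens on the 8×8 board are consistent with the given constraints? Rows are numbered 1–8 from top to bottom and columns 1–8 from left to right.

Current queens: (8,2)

Branch on row 1: col 1 → 0; col 3 → 2; col 4 → 3; col 5 → 3; col 6 → 0; col 7 → 0; col 8 → 0.
Sum: 0 + 2 + 3 + 3 + 0 + 0 + 0 = 8.

8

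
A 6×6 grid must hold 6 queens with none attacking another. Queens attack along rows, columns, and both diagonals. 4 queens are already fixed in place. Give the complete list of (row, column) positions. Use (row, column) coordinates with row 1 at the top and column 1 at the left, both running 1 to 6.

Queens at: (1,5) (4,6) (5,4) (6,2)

Row 2: attacked by (1,5)→{4,5,6}; (4,6)→{4,6}; (5,4)→{1,4}; (6,2)→{2,6}. Safe: 3. Place at column 3.
Row 3: attacked by (1,5)→{3,5}; (2,3)→{2,3,4}; (4,6)→{5,6}; (5,4)→{2,4,6}; (6,2)→{2,5}. Safe: 1. Place at column 1.
Columns [5, 3, 1, 6, 4, 2], r−c [-4, -1, 2, -2, 1, 4], r+c [6, 5, 4, 10, 9, 8] are all distinct, so no two queens attack.

(1,5) (2,3) (3,1) (4,6) (5,4) (6,2)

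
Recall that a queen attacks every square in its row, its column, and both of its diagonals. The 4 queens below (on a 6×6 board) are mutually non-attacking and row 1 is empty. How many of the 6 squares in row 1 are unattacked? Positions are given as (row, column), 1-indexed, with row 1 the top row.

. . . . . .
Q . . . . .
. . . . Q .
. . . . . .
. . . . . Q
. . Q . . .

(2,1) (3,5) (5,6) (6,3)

1

(2,1) attacks row 1 at column 1 and diagonals 2.
(3,5) attacks row 1 at column 5 and diagonals 3.
(5,6) attacks row 1 at column 6 and diagonals 2.
(6,3) attacks row 1 at column 3.
Attacked columns: {1, 2, 3, 5, 6}. Safe: {4}.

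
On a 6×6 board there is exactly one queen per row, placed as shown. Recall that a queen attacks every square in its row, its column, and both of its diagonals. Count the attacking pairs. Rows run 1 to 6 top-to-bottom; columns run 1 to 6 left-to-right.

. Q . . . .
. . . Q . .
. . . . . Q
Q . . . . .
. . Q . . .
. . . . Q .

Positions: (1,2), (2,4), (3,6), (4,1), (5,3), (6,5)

All columns are distinct and no two queens satisfy |Δrow| = |Δcol|, so no pair attacks.

0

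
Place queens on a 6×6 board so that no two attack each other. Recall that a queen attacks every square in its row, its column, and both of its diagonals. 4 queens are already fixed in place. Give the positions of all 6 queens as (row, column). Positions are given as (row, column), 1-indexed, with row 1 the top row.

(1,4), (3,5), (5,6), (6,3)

Row 2: attacked by (1,4)→{3,4,5}; (3,5)→{4,5,6}; (5,6)→{3,6}; (6,3)→{3}. Safe: 1, 2. Place at column 1.
Row 4: attacked by (1,4)→{1,4}; (2,1)→{1,3}; (3,5)→{4,5,6}; (5,6)→{5,6}; (6,3)→{1,3,5}. Safe: 2. Place at column 2.
Columns [4, 1, 5, 2, 6, 3], r−c [-3, 1, -2, 2, -1, 3], r+c [5, 3, 8, 6, 11, 9] are all distinct, so no two queens attack.

(1,4) (2,1) (3,5) (4,2) (5,6) (6,3)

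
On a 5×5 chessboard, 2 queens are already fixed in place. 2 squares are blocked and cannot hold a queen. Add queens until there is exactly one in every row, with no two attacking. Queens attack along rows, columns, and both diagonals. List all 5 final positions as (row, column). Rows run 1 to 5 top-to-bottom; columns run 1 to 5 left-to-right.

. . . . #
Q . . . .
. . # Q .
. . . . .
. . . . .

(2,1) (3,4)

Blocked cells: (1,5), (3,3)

(1,3) (2,1) (3,4) (4,2) (5,5)

Row 1: attacked by (2,1)→{1,2}; (3,4)→{2,4}. Blocked: 5. Safe: 3. Place at column 3.
Row 4: attacked by (1,3)→{3}; (2,1)→{1,3}; (3,4)→{3,4,5}. Safe: 2. Place at column 2.
Row 5: attacked by (1,3)→{3}; (2,1)→{1,4}; (3,4)→{2,4}; (4,2)→{1,2,3}. Safe: 5. Place at column 5.
Columns [3, 1, 4, 2, 5], r−c [-2, 1, -1, 2, 0], r+c [4, 3, 7, 6, 10] are all distinct, so no two queens attack.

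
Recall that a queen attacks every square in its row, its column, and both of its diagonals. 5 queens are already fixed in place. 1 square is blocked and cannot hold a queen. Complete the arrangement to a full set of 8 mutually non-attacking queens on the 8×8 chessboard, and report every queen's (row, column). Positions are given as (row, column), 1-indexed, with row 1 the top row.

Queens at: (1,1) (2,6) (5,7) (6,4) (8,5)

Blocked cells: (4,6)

(1,1) (2,6) (3,8) (4,3) (5,7) (6,4) (7,2) (8,5)

Row 3: attacked by (1,1)→{1,3}; (2,6)→{5,6,7}; (5,7)→{5,7}; (6,4)→{1,4,7}; (8,5)→{5}. Safe: 2, 8. Place at column 8.
Row 4: attacked by (1,1)→{1,4}; (2,6)→{4,6,8}; (3,8)→{7,8}; (5,7)→{6,7,8}; (6,4)→{2,4,6}; (8,5)→{1,5}. Blocked: 6. Safe: 3. Place at column 3.
Row 7: attacked by (1,1)→{1,7}; (2,6)→{1,6}; (3,8)→{4,8}; (4,3)→{3,6}; (5,7)→{5,7}; (6,4)→{3,4,5}; (8,5)→{4,5,6}. Safe: 2. Place at column 2.
Columns [1, 6, 8, 3, 7, 4, 2, 5], r−c [0, -4, -5, 1, -2, 2, 5, 3], r+c [2, 8, 11, 7, 12, 10, 9, 13] are all distinct, so no two queens attack.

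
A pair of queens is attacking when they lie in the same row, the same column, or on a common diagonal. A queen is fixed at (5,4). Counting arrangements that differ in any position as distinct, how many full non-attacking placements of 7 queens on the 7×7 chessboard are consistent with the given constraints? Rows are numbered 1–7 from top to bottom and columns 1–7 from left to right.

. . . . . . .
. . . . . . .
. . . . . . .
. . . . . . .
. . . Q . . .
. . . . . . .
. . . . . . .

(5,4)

4

Branch on row 1: col 1 → 0; col 2 → 1; col 3 → 1; col 5 → 1; col 6 → 1; col 7 → 0.
Sum: 0 + 1 + 1 + 1 + 1 + 0 = 4.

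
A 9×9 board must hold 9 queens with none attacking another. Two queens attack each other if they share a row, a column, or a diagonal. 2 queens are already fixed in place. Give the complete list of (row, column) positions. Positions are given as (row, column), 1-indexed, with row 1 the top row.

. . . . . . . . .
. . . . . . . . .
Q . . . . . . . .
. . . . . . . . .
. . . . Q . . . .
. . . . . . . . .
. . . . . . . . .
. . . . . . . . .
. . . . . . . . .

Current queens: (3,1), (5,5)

(1,7) (2,9) (3,1) (4,3) (5,5) (6,8) (7,2) (8,4) (9,6)

Row 1: attacked by (3,1)→{1,3}; (5,5)→{1,5,9}. Safe: 2, 4, 6, 7, 8. Place at column 7.
Row 2: attacked by (1,7)→{6,7,8}; (3,1)→{1,2}; (5,5)→{2,5,8}. Safe: 3, 4, 9. Place at column 9.
Row 4: attacked by (1,7)→{4,7}; (2,9)→{7,9}; (3,1)→{1,2}; (5,5)→{4,5,6}. Safe: 3, 8. Place at column 3.
Row 6: attacked by (1,7)→{2,7}; (2,9)→{5,9}; (3,1)→{1,4}; (4,3)→{1,3,5}; (5,5)→{4,5,6}. Safe: 8. Place at column 8.
Row 7: attacked by (1,7)→{1,7}; (2,9)→{4,9}; (3,1)→{1,5}; (4,3)→{3,6}; (5,5)→{3,5,7}; (6,8)→{7,8,9}. Safe: 2. Place at column 2.
Row 8: attacked by (1,7)→{7}; (2,9)→{3,9}; (3,1)→{1,6}; (4,3)→{3,7}; (5,5)→{2,5,8}; (6,8)→{6,8}; (7,2)→{1,2,3}. Safe: 4. Place at column 4.
Row 9: attacked by (1,7)→{7}; (2,9)→{2,9}; (3,1)→{1,7}; (4,3)→{3,8}; (5,5)→{1,5,9}; (6,8)→{5,8}; (7,2)→{2,4}; (8,4)→{3,4,5}. Safe: 6. Place at column 6.
Columns [7, 9, 1, 3, 5, 8, 2, 4, 6], r−c [-6, -7, 2, 1, 0, -2, 5, 4, 3], r+c [8, 11, 4, 7, 10, 14, 9, 12, 15] are all distinct, so no two queens attack.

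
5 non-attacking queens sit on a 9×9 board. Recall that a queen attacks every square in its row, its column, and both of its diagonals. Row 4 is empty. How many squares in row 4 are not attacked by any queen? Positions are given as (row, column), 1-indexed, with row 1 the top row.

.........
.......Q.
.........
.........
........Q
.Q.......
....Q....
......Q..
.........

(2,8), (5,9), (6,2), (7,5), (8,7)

1

(2,8) attacks row 4 at column 8 and diagonals 6.
(5,9) attacks row 4 at column 9 and diagonals 8.
(6,2) attacks row 4 at column 2 and diagonals 4.
(7,5) attacks row 4 at column 5 and diagonals 2, 8.
(8,7) attacks row 4 at column 7 and diagonals 3.
Attacked columns: {2, 3, 4, 5, 6, 7, 8, 9}. Safe: {1}.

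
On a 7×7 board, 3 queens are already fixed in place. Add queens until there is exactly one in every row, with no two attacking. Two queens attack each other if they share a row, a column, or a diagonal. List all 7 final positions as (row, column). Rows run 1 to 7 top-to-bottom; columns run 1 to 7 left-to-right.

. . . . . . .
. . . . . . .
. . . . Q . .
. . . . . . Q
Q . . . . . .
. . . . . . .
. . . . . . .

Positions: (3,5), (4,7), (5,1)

Row 1: attacked by (3,5)→{3,5,7}; (4,7)→{4,7}; (5,1)→{1,5}. Safe: 2, 6. Place at column 6.
Row 2: attacked by (1,6)→{5,6,7}; (3,5)→{4,5,6}; (4,7)→{5,7}; (5,1)→{1,4}. Safe: 2, 3. Place at column 3.
Row 6: attacked by (1,6)→{1,6}; (2,3)→{3,7}; (3,5)→{2,5}; (4,7)→{5,7}; (5,1)→{1,2}. Safe: 4. Place at column 4.
Row 7: attacked by (1,6)→{6}; (2,3)→{3}; (3,5)→{1,5}; (4,7)→{4,7}; (5,1)→{1,3}; (6,4)→{3,4,5}. Safe: 2. Place at column 2.
Columns [6, 3, 5, 7, 1, 4, 2], r−c [-5, -1, -2, -3, 4, 2, 5], r+c [7, 5, 8, 11, 6, 10, 9] are all distinct, so no two queens attack.

(1,6) (2,3) (3,5) (4,7) (5,1) (6,4) (7,2)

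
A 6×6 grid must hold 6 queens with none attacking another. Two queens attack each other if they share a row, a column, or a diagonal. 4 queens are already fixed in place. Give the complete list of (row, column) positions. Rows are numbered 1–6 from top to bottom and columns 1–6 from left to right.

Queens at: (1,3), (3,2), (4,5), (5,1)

Row 2: attacked by (1,3)→{2,3,4}; (3,2)→{1,2,3}; (4,5)→{3,5}; (5,1)→{1,4}. Safe: 6. Place at column 6.
Row 6: attacked by (1,3)→{3}; (2,6)→{2,6}; (3,2)→{2,5}; (4,5)→{3,5}; (5,1)→{1,2}. Safe: 4. Place at column 4.
Columns [3, 6, 2, 5, 1, 4], r−c [-2, -4, 1, -1, 4, 2], r+c [4, 8, 5, 9, 6, 10] are all distinct, so no two queens attack.

(1,3) (2,6) (3,2) (4,5) (5,1) (6,4)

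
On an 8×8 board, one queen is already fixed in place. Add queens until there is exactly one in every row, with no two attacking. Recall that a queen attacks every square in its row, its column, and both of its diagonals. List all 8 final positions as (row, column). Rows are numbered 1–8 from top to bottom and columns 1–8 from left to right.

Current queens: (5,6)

Row 1: attacked by (5,6)→{2,6}. Safe: 1, 3, 4, 5, 7, 8. Place at column 4.
Row 2: attacked by (1,4)→{3,4,5}; (5,6)→{3,6}. Safe: 1, 2, 7, 8. Place at column 2.
Row 3: attacked by (1,4)→{2,4,6}; (2,2)→{1,2,3}; (5,6)→{4,6,8}. Safe: 5, 7. Place at column 7.
Row 4: attacked by (1,4)→{1,4,7}; (2,2)→{2,4}; (3,7)→{6,7,8}; (5,6)→{5,6,7}. Safe: 3. Place at column 3.
Row 6: attacked by (1,4)→{4}; (2,2)→{2,6}; (3,7)→{4,7}; (4,3)→{1,3,5}; (5,6)→{5,6,7}. Safe: 8. Place at column 8.
Row 7: attacked by (1,4)→{4}; (2,2)→{2,7}; (3,7)→{3,7}; (4,3)→{3,6}; (5,6)→{4,6,8}; (6,8)→{7,8}. Safe: 1, 5. Place at column 1.
Row 8: attacked by (1,4)→{4}; (2,2)→{2,8}; (3,7)→{2,7}; (4,3)→{3,7}; (5,6)→{3,6}; (6,8)→{6,8}; (7,1)→{1,2}. Safe: 5. Place at column 5.
Columns [4, 2, 7, 3, 6, 8, 1, 5], r−c [-3, 0, -4, 1, -1, -2, 6, 3], r+c [5, 4, 10, 7, 11, 14, 8, 13] are all distinct, so no two queens attack.

(1,4) (2,2) (3,7) (4,3) (5,6) (6,8) (7,1) (8,5)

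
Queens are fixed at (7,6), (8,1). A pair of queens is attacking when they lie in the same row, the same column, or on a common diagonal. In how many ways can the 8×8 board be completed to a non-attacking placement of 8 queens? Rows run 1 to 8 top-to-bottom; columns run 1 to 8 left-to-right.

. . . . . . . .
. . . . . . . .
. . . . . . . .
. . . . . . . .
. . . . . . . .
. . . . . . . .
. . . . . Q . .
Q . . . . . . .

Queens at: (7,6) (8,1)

1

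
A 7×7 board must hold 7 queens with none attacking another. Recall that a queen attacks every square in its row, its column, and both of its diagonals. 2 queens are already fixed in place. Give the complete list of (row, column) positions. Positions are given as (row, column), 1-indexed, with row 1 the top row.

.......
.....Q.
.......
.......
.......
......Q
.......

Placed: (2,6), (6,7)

(1,4) (2,6) (3,1) (4,3) (5,5) (6,7) (7,2)

Row 1: attacked by (2,6)→{5,6,7}; (6,7)→{2,7}. Safe: 1, 3, 4. Place at column 4.
Row 3: attacked by (1,4)→{2,4,6}; (2,6)→{5,6,7}; (6,7)→{4,7}. Safe: 1, 3. Place at column 1.
Row 4: attacked by (1,4)→{1,4,7}; (2,6)→{4,6}; (3,1)→{1,2}; (6,7)→{5,7}. Safe: 3. Place at column 3.
Row 5: attacked by (1,4)→{4}; (2,6)→{3,6}; (3,1)→{1,3}; (4,3)→{2,3,4}; (6,7)→{6,7}. Safe: 5. Place at column 5.
Row 7: attacked by (1,4)→{4}; (2,6)→{1,6}; (3,1)→{1,5}; (4,3)→{3,6}; (5,5)→{3,5,7}; (6,7)→{6,7}. Safe: 2. Place at column 2.
Columns [4, 6, 1, 3, 5, 7, 2], r−c [-3, -4, 2, 1, 0, -1, 5], r+c [5, 8, 4, 7, 10, 13, 9] are all distinct, so no two queens attack.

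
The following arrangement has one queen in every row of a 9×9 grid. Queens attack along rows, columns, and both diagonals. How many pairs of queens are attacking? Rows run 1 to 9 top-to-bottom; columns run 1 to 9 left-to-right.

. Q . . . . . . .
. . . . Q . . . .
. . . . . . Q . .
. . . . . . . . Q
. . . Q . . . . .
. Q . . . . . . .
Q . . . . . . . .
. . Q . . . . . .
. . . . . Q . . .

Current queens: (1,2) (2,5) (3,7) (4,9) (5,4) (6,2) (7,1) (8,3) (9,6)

2

Same column: (1,2)–(6,2) (column 2).
Same diagonal: (6,2)–(7,1) (|6−7| = |2−1| = 1).
Total attacking pairs: 2.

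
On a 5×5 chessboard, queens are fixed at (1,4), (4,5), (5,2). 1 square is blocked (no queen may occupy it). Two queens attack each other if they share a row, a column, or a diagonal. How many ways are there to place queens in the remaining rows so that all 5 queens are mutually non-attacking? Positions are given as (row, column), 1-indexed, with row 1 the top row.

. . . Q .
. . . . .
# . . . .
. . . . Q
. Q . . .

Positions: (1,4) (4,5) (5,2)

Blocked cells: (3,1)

Branch on row 2: col 1 → 1.
Sum: 1 = 1.

1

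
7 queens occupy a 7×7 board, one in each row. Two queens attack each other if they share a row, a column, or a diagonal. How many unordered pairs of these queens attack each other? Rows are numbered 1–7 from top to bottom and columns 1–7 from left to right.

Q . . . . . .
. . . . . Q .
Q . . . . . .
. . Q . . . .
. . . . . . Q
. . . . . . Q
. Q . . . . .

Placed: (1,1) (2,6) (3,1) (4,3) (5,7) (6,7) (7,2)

Same column: (1,1)–(3,1) (column 1); (5,7)–(6,7) (column 7).
Total attacking pairs: 2.

2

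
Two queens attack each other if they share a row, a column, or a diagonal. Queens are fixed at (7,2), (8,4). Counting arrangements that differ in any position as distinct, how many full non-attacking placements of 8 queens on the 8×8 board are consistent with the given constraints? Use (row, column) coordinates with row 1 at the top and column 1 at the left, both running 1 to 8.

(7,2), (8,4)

Branch on row 1: col 1 → 1; col 3 → 1; col 5 → 1; col 6 → 1; col 7 → 2.
Sum: 1 + 1 + 1 + 1 + 2 = 6.

6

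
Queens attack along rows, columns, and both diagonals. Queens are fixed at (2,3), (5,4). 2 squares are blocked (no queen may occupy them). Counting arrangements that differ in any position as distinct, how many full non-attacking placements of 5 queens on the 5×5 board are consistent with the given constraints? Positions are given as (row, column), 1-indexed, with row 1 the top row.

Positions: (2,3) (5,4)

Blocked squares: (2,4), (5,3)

Branch on row 1: col 1 → 1; col 5 → 0.
Sum: 1 + 0 = 1.

1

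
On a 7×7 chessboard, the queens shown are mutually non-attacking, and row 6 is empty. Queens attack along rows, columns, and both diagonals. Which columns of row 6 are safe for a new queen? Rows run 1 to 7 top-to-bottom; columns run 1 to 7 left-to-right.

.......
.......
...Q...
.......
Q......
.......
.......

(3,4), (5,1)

(3,4) attacks row 6 at column 4 and diagonals 1, 7.
(5,1) attacks row 6 at column 1 and diagonals 2.
Attacked columns: {1, 2, 4, 7}. Safe: {3, 5, 6}.

columns 3, 5, 6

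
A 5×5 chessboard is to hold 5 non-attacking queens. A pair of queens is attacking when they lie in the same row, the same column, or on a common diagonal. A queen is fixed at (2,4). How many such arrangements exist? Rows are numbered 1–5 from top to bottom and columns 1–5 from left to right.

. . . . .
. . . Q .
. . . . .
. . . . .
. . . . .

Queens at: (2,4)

2

Branch on row 1: col 1 → 1; col 2 → 1.
Sum: 1 + 1 = 2.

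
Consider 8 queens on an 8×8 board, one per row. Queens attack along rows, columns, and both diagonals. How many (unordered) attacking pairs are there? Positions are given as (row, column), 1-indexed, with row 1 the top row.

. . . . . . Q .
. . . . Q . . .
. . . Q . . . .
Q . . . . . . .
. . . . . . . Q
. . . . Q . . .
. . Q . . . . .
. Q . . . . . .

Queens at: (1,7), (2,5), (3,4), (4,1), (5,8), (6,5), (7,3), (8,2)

Same column: (2,5)–(6,5) (column 5).
Same diagonal: (2,5)–(3,4) (|2−3| = |5−4| = 1); (2,5)–(5,8) (|2−5| = |5−8| = 3); (7,3)–(8,2) (|7−8| = |3−2| = 1).
Total attacking pairs: 4.

4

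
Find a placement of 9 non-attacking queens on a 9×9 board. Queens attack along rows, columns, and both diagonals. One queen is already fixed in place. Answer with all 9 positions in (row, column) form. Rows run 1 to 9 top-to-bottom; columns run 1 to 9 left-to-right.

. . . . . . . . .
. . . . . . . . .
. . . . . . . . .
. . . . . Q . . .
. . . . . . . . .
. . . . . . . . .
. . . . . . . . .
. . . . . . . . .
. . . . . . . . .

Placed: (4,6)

Row 1: attacked by (4,6)→{3,6,9}. Safe: 1, 2, 4, 5, 7, 8. Place at column 5.
Row 2: attacked by (1,5)→{4,5,6}; (4,6)→{4,6,8}. Safe: 1, 2, 3, 7, 9. Place at column 9.
Row 3: attacked by (1,5)→{3,5,7}; (2,9)→{8,9}; (4,6)→{5,6,7}. Safe: 1, 2, 4. Place at column 4.
Row 5: attacked by (1,5)→{1,5,9}; (2,9)→{6,9}; (3,4)→{2,4,6}; (4,6)→{5,6,7}. Safe: 3, 8. Place at column 8.
Row 6: attacked by (1,5)→{5}; (2,9)→{5,9}; (3,4)→{1,4,7}; (4,6)→{4,6,8}; (5,8)→{7,8,9}. Safe: 2, 3. Place at column 2.
Row 7: attacked by (1,5)→{5}; (2,9)→{4,9}; (3,4)→{4,8}; (4,6)→{3,6,9}; (5,8)→{6,8}; (6,2)→{1,2,3}. Safe: 7. Place at column 7.
Row 8: attacked by (1,5)→{5}; (2,9)→{3,9}; (3,4)→{4,9}; (4,6)→{2,6}; (5,8)→{5,8}; (6,2)→{2,4}; (7,7)→{6,7,8}. Safe: 1. Place at column 1.
Row 9: attacked by (1,5)→{5}; (2,9)→{2,9}; (3,4)→{4}; (4,6)→{1,6}; (5,8)→{4,8}; (6,2)→{2,5}; (7,7)→{5,7,9}; (8,1)→{1,2}. Safe: 3. Place at column 3.
Columns [5, 9, 4, 6, 8, 2, 7, 1, 3], r−c [-4, -7, -1, -2, -3, 4, 0, 7, 6], r+c [6, 11, 7, 10, 13, 8, 14, 9, 12] are all distinct, so no two queens attack.

(1,5) (2,9) (3,4) (4,6) (5,8) (6,2) (7,7) (8,1) (9,3)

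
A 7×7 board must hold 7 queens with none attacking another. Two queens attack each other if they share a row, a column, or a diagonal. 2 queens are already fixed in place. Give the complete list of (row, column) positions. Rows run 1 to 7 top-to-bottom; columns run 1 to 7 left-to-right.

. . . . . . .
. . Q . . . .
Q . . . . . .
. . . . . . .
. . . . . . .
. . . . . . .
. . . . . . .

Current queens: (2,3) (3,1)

(1,6) (2,3) (3,1) (4,4) (5,7) (6,5) (7,2)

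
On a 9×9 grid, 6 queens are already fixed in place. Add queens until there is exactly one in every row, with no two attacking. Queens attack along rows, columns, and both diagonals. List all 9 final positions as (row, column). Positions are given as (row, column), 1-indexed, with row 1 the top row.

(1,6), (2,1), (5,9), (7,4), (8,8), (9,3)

(1,6) (2,1) (3,5) (4,2) (5,9) (6,7) (7,4) (8,8) (9,3)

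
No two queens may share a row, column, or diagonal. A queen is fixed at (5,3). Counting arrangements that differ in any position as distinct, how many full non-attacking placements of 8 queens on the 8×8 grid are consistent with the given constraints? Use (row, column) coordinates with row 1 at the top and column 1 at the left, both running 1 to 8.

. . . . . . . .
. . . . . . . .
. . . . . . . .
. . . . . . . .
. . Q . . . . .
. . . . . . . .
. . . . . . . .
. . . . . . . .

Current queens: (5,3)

Branch on row 1: col 1 → 1; col 2 → 3; col 4 → 0; col 5 → 6; col 6 → 2; col 8 → 0.
Sum: 1 + 3 + 0 + 6 + 2 + 0 = 12.

12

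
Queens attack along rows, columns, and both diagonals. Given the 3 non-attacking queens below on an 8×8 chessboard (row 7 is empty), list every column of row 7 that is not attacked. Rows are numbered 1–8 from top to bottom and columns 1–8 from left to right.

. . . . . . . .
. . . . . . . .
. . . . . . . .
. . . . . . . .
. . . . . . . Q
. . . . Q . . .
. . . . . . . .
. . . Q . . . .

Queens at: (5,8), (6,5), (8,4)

(5,8) attacks row 7 at column 8 and diagonals 6.
(6,5) attacks row 7 at column 5 and diagonals 4, 6.
(8,4) attacks row 7 at column 4 and diagonals 3, 5.
Attacked columns: {3, 4, 5, 6, 8}. Safe: {1, 2, 7}.

columns 1, 2, 7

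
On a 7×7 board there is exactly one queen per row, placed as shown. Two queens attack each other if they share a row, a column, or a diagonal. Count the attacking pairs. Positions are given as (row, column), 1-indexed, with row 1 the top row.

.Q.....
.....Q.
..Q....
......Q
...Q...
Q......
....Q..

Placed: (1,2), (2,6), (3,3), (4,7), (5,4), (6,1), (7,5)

0

All columns are distinct and no two queens satisfy |Δrow| = |Δcol|, so no pair attacks.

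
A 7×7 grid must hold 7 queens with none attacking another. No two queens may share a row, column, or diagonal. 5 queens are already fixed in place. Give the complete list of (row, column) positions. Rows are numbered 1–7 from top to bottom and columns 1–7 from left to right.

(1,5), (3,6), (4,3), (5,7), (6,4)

Row 2: attacked by (1,5)→{4,5,6}; (3,6)→{5,6,7}; (4,3)→{1,3,5}; (5,7)→{4,7}; (6,4)→{4}. Safe: 2. Place at column 2.
Row 7: attacked by (1,5)→{5}; (2,2)→{2,7}; (3,6)→{2,6}; (4,3)→{3,6}; (5,7)→{5,7}; (6,4)→{3,4,5}. Safe: 1. Place at column 1.
Columns [5, 2, 6, 3, 7, 4, 1], r−c [-4, 0, -3, 1, -2, 2, 6], r+c [6, 4, 9, 7, 12, 10, 8] are all distinct, so no two queens attack.

(1,5) (2,2) (3,6) (4,3) (5,7) (6,4) (7,1)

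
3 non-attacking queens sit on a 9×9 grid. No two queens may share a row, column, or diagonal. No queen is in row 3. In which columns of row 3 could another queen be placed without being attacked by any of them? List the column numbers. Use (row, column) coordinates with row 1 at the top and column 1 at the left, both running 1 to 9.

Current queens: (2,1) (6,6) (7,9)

(2,1) attacks row 3 at column 1 and diagonals 2.
(6,6) attacks row 3 at column 6 and diagonals 3, 9.
(7,9) attacks row 3 at column 9 and diagonals 5.
Attacked columns: {1, 2, 3, 5, 6, 9}. Safe: {4, 7, 8}.

columns 4, 7, 8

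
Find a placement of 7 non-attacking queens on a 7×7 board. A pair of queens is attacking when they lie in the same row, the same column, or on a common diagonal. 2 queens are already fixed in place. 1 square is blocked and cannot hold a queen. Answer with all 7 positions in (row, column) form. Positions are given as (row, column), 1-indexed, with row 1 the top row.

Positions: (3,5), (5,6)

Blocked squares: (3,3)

Row 1: attacked by (3,5)→{3,5,7}; (5,6)→{2,6}. Safe: 1, 4. Place at column 4.
Row 2: attacked by (1,4)→{3,4,5}; (3,5)→{4,5,6}; (5,6)→{3,6}. Safe: 1, 2, 7. Place at column 1.
Row 4: attacked by (1,4)→{1,4,7}; (2,1)→{1,3}; (3,5)→{4,5,6}; (5,6)→{5,6,7}. Safe: 2. Place at column 2.
Row 6: attacked by (1,4)→{4}; (2,1)→{1,5}; (3,5)→{2,5}; (4,2)→{2,4}; (5,6)→{5,6,7}. Safe: 3. Place at column 3.
Row 7: attacked by (1,4)→{4}; (2,1)→{1,6}; (3,5)→{1,5}; (4,2)→{2,5}; (5,6)→{4,6}; (6,3)→{2,3,4}. Safe: 7. Place at column 7.
Columns [4, 1, 5, 2, 6, 3, 7], r−c [-3, 1, -2, 2, -1, 3, 0], r+c [5, 3, 8, 6, 11, 9, 14] are all distinct, so no two queens attack.

(1,4) (2,1) (3,5) (4,2) (5,6) (6,3) (7,7)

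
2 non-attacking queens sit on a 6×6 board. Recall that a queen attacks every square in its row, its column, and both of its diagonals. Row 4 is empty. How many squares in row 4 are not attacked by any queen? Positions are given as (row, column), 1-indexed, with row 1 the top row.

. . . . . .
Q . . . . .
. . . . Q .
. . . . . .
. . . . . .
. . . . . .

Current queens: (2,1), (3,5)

(2,1) attacks row 4 at column 1 and diagonals 3.
(3,5) attacks row 4 at column 5 and diagonals 4, 6.
Attacked columns: {1, 3, 4, 5, 6}. Safe: {2}.

1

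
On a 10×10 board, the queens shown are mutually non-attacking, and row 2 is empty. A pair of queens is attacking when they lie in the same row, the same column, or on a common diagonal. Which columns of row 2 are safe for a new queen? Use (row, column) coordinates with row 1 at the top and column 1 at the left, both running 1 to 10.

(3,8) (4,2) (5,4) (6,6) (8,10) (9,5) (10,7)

(3,8) attacks row 2 at column 8 and diagonals 7, 9.
(4,2) attacks row 2 at column 2 and diagonals 4.
(5,4) attacks row 2 at column 4 and diagonals 1, 7.
(6,6) attacks row 2 at column 6 and diagonals 2, 10.
(8,10) attacks row 2 at column 10 and diagonals 4.
(9,5) attacks row 2 at column 5.
(10,7) attacks row 2 at column 7.
Attacked columns: {1, 2, 4, 5, 6, 7, 8, 9, 10}. Safe: {3}.

columns 3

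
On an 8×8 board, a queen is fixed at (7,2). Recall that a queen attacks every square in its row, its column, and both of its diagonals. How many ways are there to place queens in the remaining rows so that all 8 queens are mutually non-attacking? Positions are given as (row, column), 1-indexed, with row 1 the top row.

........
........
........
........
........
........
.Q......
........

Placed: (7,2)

Branch on row 1: col 1 → 2; col 3 → 3; col 4 → 1; col 5 → 2; col 6 → 5; col 7 → 3.
Sum: 2 + 3 + 1 + 2 + 5 + 3 = 16.

16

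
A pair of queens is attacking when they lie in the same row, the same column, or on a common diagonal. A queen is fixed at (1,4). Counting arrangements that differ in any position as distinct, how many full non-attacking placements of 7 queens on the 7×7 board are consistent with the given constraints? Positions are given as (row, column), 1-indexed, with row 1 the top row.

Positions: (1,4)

Branch on row 2: col 1 → 2; col 2 → 1; col 6 → 1; col 7 → 2.
Sum: 2 + 1 + 1 + 2 = 6.

6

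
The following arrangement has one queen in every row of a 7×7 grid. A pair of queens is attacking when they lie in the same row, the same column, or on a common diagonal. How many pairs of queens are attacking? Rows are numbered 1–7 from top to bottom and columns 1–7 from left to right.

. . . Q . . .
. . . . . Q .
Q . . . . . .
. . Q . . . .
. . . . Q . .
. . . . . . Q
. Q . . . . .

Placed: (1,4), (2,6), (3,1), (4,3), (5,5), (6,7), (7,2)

0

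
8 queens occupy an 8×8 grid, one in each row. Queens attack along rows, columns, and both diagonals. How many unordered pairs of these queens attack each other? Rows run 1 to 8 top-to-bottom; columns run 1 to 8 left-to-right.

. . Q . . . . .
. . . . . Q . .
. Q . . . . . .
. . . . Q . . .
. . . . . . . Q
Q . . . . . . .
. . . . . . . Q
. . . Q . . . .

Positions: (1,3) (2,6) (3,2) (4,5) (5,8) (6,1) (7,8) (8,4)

2

Same column: (5,8)–(7,8) (column 8).
Same diagonal: (4,5)–(7,8) (|4−7| = |5−8| = 3).
Total attacking pairs: 2.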